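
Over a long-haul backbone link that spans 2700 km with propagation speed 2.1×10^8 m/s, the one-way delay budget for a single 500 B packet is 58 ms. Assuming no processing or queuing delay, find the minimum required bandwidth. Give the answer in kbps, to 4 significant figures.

L = 4000 bits.
Propagation delay = 2700000 / 210000000 = 12.8571 ms.
Transmission budget = 58 − 12.8571 = 45.1429 ms.
R ≥ L / t_tx = 4000 bits / 0.0451429 s = 88.61 kbps.

88.61 kbps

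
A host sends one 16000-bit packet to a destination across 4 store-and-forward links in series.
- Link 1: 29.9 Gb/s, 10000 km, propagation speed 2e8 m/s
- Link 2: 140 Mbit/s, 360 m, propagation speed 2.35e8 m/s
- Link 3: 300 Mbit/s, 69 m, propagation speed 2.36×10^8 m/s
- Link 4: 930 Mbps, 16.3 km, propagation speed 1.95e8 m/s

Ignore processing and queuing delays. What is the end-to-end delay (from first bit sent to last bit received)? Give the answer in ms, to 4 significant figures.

Transmission delays (L/R per hop): 0.000535117, 0.114286, 0.0533333, 0.0172043 ms; sum = 0.185358 ms.
Propagation delays (d/s per hop): 50, 0.00153191, 0.000292373, 0.0835897 ms; sum = 50.0854 ms.
End-to-end = 50.27 ms.

50.27 ms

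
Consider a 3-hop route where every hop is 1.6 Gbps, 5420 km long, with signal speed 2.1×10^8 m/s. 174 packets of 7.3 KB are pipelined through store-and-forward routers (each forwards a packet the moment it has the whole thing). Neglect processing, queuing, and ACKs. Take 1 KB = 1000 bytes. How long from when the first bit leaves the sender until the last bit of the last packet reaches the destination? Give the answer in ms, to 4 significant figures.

Per-hop transmission t_tx = L/R = 58400/1600000000 = 0.0365 ms.
Per-hop propagation t_prop = 5420000/210000000 = 25.8095 ms.
Pipeline fill: first packet needs 3·t_tx to clear all hops; remaining 173 packets each add one t_tx.
Total = (3+174-1)·t_tx + 3·t_prop = 176·0.0365 + 3·25.8095 = 83.85 ms.

83.85 ms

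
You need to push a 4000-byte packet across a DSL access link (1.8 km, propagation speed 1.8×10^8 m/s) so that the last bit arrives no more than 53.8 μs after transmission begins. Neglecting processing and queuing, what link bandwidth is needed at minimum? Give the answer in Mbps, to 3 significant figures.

731 Mbps

L = 32000 bits.
Propagation delay = 1800 / 180000000 = 10 μs.
Transmission budget = 53.8 − 10 = 43.8 μs.
R ≥ L / t_tx = 32000 bits / 4.38e-05 s = 731 Mbps.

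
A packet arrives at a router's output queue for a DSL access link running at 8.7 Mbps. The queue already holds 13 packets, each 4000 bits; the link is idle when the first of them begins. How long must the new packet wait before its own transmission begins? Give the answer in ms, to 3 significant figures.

5.98 ms

Each queued packet: L/R = 4000/8700000 = 0.45977 ms.
13 queued → 5.97701 ms.
Queuing delay = 5.98 ms.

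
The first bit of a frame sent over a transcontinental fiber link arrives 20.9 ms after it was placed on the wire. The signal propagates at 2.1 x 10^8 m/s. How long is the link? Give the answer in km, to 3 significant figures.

d = s × t_prop = 210000000 × 0.0209 = 4390 km.

4390 km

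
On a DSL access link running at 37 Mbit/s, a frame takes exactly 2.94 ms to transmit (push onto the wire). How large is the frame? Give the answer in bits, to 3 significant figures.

109000 bits

L = R × t_tx = 37000000 b/s × 0.00294 s = 108780 bits.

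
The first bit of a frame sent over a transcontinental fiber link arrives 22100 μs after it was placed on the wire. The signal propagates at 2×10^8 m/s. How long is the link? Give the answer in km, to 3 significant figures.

4420 km

d = s × t_prop = 200000000 × 0.0221 = 4420 km.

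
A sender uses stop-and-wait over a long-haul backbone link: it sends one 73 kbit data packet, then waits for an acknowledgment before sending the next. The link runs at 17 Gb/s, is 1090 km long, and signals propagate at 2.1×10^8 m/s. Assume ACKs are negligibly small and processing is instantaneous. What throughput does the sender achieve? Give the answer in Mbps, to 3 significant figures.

t_tx = L/R = 73000/17000000000 = 4.29412e-06 s.
t_prop = 1090000/210000000 = 0.00519048 s; RTT = 0.010381 s.
Cycle = t_tx + RTT = 0.0103852 s.
Throughput = L / cycle = 73000 / 0.0103852 = 7.03 Mbps.

7.03 Mbps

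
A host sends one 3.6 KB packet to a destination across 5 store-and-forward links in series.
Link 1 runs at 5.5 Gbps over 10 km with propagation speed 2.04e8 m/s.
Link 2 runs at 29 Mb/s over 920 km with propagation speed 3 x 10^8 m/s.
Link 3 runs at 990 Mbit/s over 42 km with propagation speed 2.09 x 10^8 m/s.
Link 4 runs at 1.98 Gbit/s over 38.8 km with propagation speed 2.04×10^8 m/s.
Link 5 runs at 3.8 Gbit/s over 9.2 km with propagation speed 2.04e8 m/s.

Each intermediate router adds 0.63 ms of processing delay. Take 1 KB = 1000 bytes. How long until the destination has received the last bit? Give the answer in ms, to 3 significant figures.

7.12 ms

L = 28800 bits.
Transmission delays (L/R per hop): 0.00523636, 0.993103, 0.0290909, 0.0145455, 0.00757895 ms; sum = 1.04956 ms.
Propagation delays (d/s per hop): 0.0490196, 3.06667, 0.200957, 0.190196, 0.045098 ms; sum = 3.55194 ms.
Processing at 4 router(s): 4 × 0.63 ms = 2.52 ms.
End-to-end = 7.12 ms.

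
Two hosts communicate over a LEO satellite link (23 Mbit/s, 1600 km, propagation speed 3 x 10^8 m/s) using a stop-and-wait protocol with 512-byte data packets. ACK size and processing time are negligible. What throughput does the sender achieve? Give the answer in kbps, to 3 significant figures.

t_tx = L/R = 4096/23000000 = 0.000178087 s.
t_prop = 1600000/300000000 = 0.00533333 s; RTT = 0.0106667 s.
Cycle = t_tx + RTT = 0.0108448 s.
Throughput = L / cycle = 4096 / 0.0108448 = 378 kbps.

378 kbps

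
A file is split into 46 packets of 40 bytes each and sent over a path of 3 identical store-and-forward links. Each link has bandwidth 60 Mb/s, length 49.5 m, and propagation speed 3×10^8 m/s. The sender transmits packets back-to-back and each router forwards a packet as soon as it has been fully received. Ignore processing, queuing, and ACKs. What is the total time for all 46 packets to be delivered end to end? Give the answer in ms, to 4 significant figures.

Per-hop transmission t_tx = L/R = 320/60000000 = 0.00533333 ms.
Per-hop propagation t_prop = 49.5/300000000 = 0.000165 ms.
Pipeline fill: first packet needs 3·t_tx to clear all hops; remaining 45 packets each add one t_tx.
Total = (3+46-1)·t_tx + 3·t_prop = 48·0.00533333 + 3·0.000165 = 0.2565 ms.

0.2565 ms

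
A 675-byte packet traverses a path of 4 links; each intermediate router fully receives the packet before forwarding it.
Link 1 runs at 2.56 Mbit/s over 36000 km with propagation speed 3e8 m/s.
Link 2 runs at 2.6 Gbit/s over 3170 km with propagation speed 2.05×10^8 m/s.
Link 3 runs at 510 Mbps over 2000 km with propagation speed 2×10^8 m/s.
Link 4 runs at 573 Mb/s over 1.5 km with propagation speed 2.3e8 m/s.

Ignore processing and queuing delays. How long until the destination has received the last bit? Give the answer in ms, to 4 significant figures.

L = 675 × 8 = 5400 bits.
Transmission delays (L/R per hop): 2.10938, 0.00207692, 0.0105882, 0.00942408 ms; sum = 2.13146 ms.
Propagation delays (d/s per hop): 120, 15.4634, 10, 0.00652174 ms; sum = 145.47 ms.
End-to-end = 147.6 ms.

147.6 ms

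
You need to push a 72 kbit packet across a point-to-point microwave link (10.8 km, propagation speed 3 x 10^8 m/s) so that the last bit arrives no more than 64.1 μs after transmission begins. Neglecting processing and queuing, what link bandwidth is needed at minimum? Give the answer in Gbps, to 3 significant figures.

Propagation delay = 10800 / 300000000 = 36 μs.
Transmission budget = 64.1 − 36 = 28.1 μs.
R ≥ L / t_tx = 72000 bits / 2.81e-05 s = 2.56 Gbps.

2.56 Gbps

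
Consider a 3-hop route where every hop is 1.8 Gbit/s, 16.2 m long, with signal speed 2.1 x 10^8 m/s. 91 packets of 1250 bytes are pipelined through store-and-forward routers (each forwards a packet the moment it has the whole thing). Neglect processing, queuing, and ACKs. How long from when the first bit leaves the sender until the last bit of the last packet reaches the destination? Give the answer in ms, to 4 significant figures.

Per-hop transmission t_tx = L/R = 10000/1800000000 = 0.00555556 ms.
Per-hop propagation t_prop = 16.2/210000000 = 7.71429e-05 ms.
Pipeline fill: first packet needs 3·t_tx to clear all hops; remaining 90 packets each add one t_tx.
Total = (3+91-1)·t_tx + 3·t_prop = 93·0.00555556 + 3·7.71429e-05 = 0.5169 ms.

0.5169 ms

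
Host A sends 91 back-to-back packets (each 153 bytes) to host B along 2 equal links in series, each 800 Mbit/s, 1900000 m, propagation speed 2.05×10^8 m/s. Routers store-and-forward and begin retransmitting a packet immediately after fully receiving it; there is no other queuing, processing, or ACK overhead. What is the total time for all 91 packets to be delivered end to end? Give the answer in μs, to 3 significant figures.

Per-hop transmission t_tx = L/R = 1224/800000000 = 1.53 μs.
Per-hop propagation t_prop = 1900000/2.05e+08 = 9268.29 μs.
Pipeline fill: first packet needs 2·t_tx to clear all hops; remaining 90 packets each add one t_tx.
Total = (2+91-1)·t_tx + 2·t_prop = 92·1.53 + 2·9268.29 = 18700 μs.

18700 μs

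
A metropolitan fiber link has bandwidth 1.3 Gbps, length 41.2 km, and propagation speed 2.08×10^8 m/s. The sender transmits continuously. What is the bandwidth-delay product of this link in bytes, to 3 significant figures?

32200 bytes

Propagation delay = 41200 / 208000000 = 0.000198077 s.
BDP = R × t_prop = 1300000000 × 0.000198077 = 257500 bits.
In bytes: 257500/8 = 32200 bytes.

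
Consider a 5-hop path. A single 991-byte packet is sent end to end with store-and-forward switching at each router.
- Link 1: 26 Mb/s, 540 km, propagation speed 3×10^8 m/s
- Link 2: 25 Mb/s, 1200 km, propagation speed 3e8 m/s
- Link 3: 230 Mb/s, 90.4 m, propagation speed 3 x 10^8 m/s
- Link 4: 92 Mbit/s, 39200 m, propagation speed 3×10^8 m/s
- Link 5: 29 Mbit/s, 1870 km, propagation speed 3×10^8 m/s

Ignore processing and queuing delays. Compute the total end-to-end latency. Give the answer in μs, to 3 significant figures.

L = 991 × 8 = 7928 bits.
Transmission delays (L/R per hop): 304.923, 317.12, 34.4696, 86.1739, 273.379 μs; sum = 1016.07 μs.
Propagation delays (d/s per hop): 1800, 4000, 0.301333, 130.667, 6233.33 μs; sum = 12164.3 μs.
End-to-end = 13200 μs.

13200 μs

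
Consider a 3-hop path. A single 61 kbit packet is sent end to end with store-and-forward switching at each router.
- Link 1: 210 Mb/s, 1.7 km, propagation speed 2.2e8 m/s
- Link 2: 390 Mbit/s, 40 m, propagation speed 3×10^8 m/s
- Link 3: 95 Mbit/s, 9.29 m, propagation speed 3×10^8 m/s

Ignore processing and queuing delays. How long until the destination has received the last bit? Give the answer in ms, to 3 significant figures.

L = 61000 bits.
Transmission delays (L/R per hop): 0.290476, 0.15641, 0.642105 ms; sum = 1.08899 ms.
Propagation delays (d/s per hop): 0.00772727, 0.000133333, 3.09667e-05 ms; sum = 0.00789157 ms.
End-to-end = 1.10 ms.

1.10 ms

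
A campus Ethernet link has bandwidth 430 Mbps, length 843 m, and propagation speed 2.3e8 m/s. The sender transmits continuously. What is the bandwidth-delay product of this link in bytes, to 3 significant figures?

197 bytes

Propagation delay = 843 / 2.3e+08 = 3.66522e-06 s.
BDP = R × t_prop = 430000000 × 3.66522e-06 = 1576.04 bits.
In bytes: 1576.04/8 = 197 bytes.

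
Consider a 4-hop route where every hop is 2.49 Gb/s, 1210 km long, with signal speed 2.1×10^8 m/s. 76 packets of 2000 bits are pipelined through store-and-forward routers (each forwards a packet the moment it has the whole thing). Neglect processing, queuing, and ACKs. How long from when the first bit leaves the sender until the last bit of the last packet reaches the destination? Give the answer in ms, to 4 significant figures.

23.11 ms

Per-hop transmission t_tx = L/R = 2000/2490000000 = 0.000803213 ms.
Per-hop propagation t_prop = 1210000/210000000 = 5.7619 ms.
Pipeline fill: first packet needs 4·t_tx to clear all hops; remaining 75 packets each add one t_tx.
Total = (4+76-1)·t_tx + 4·t_prop = 79·0.000803213 + 4·5.7619 = 23.11 ms.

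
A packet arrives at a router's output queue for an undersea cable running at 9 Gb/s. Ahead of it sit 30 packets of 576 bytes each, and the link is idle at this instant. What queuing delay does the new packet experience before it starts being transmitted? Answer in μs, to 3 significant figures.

15.4 μs

Each queued packet: L/R = 4608/9000000000 = 0.512 μs.
30 queued → 15.36 μs.
Queuing delay = 15.4 μs.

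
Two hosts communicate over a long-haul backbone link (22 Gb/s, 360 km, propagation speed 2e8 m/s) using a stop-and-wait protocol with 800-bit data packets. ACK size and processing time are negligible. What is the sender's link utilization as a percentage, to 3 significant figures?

t_tx = L/R = 800/22000000000 = 3.63636e-08 s.
t_prop = 360000/200000000 = 0.0018 s; RTT = 0.0036 s.
Cycle = t_tx + RTT = 0.00360004 s.
Utilization = t_tx / cycle = 3.63636e-08/0.00360004 = 0.00101 %.

0.00101 %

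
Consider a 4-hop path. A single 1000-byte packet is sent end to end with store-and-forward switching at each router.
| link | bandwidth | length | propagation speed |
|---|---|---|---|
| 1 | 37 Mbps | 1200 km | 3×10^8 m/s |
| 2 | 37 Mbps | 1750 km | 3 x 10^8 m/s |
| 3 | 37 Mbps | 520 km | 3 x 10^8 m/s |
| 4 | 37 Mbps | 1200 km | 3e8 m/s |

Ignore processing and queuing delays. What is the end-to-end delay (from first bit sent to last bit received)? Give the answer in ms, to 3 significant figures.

L = 1000 × 8 = 8000 bits.
Transmission delay per hop = L/R = 8000/37000000 = 0.216216 ms; 4 hops → 0.864865 ms.
Propagation delays (d/s per hop): 4, 5.83333, 1.73333, 4 ms; sum = 15.5667 ms.
End-to-end = 16.4 ms.

16.4 ms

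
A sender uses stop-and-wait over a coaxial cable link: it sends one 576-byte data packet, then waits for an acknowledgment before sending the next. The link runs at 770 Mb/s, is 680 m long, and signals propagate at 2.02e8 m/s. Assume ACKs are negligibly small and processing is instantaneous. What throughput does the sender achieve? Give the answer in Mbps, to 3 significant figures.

362 Mbps

t_tx = L/R = 4608/770000000 = 5.98442e-06 s.
t_prop = 680/202000000 = 3.36634e-06 s; RTT = 6.73267e-06 s.
Cycle = t_tx + RTT = 1.27171e-05 s.
Throughput = L / cycle = 4608 / 1.27171e-05 = 362 Mbps.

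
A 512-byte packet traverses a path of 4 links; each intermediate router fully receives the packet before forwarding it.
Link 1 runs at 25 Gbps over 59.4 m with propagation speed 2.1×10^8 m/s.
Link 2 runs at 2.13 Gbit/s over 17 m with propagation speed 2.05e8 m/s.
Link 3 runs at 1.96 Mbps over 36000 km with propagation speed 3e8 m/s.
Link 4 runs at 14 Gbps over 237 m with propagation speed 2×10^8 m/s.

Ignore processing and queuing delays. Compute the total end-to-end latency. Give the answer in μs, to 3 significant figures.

L = 512 × 8 = 4096 bits.
Transmission delays (L/R per hop): 0.16384, 1.923, 2089.8, 0.292571 μs; sum = 2092.18 μs.
Propagation delays (d/s per hop): 0.282857, 0.0829268, 120000, 1.185 μs; sum = 120002 μs.
End-to-end = 122000 μs.

122000 μs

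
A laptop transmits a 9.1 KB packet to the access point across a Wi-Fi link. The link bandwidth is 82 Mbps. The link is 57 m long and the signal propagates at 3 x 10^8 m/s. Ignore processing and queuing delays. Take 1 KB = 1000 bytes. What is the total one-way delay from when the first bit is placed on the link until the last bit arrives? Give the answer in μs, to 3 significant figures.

888 μs

L = 72800 bits.
Transmission delay = L/R = 72800 / 82000000 = 887.805 μs.
Propagation delay = d/s = 57 m / 300000000 m/s = 0.19 μs.
Total = 888 μs.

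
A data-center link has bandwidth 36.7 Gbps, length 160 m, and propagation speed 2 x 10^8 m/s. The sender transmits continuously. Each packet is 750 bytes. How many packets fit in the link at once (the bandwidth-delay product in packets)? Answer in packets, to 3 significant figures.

4.89 packets

Propagation delay = 160 / 200000000 = 8e-07 s.
BDP = R × t_prop = 36700000000 × 8e-07 = 29360 bits.
In packets of 6000 bits: 4.89 packets.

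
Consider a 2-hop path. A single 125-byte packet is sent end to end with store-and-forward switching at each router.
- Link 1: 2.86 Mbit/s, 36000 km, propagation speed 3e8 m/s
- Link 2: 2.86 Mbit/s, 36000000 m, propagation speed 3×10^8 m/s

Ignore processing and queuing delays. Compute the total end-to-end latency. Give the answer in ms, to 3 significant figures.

L = 125 × 8 = 1000 bits.
Transmission delay per hop = L/R = 1000/2860000 = 0.34965 ms; 2 hops → 0.699301 ms.
Propagation delays (d/s per hop): 120, 120 ms; sum = 240 ms.
End-to-end = 241 ms.

241 ms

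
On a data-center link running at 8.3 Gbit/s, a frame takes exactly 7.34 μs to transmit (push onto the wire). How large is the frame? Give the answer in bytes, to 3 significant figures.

7620 bytes

L = R × t_tx = 8.3e+09 b/s × 7.34e-06 s = 60922 bits.
In bytes: 60922 / 8 = 7620 bytes.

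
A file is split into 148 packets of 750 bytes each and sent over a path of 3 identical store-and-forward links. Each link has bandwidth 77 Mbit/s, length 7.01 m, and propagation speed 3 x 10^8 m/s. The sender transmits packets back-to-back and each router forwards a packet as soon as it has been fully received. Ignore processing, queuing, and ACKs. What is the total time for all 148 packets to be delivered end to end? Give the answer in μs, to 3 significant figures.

Per-hop transmission t_tx = L/R = 6000/77000000 = 77.9221 μs.
Per-hop propagation t_prop = 7.01/300000000 = 0.0233667 μs.
Pipeline fill: first packet needs 3·t_tx to clear all hops; remaining 147 packets each add one t_tx.
Total = (3+148-1)·t_tx + 3·t_prop = 150·77.9221 + 3·0.0233667 = 11700 μs.

11700 μs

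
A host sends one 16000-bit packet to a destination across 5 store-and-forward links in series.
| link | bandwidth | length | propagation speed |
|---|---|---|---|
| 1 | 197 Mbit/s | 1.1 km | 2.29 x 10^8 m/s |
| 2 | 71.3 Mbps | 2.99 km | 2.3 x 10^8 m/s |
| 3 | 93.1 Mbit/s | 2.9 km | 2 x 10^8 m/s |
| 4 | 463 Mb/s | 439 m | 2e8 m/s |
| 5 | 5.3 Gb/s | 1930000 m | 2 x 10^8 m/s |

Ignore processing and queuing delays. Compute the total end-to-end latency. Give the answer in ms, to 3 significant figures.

Transmission delays (L/R per hop): 0.0812183, 0.224404, 0.171858, 0.0345572, 0.00301887 ms; sum = 0.515057 ms.
Propagation delays (d/s per hop): 0.00480349, 0.013, 0.0145, 0.002195, 9.65 ms; sum = 9.6845 ms.
End-to-end = 10.2 ms.

10.2 ms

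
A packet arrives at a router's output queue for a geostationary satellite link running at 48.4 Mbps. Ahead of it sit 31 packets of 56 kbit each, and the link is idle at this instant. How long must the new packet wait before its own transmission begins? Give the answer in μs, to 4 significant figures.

35870 μs

Each queued packet: L/R = 56000/48400000 = 1157.02 μs.
31 queued → 35867.8 μs.
Queuing delay = 35870 μs.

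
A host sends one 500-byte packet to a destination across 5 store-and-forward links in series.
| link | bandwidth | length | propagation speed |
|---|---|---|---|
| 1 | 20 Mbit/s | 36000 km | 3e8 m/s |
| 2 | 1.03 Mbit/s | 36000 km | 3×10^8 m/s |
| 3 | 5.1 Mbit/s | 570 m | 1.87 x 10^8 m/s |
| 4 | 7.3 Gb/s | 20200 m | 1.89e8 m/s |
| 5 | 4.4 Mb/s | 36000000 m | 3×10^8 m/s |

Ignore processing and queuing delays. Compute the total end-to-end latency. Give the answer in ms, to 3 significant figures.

L = 500 × 8 = 4000 bits.
Transmission delays (L/R per hop): 0.2, 3.8835, 0.784314, 0.000547945, 0.909091 ms; sum = 5.77745 ms.
Propagation delays (d/s per hop): 120, 120, 0.00304813, 0.106878, 120 ms; sum = 360.11 ms.
End-to-end = 366 ms.

366 ms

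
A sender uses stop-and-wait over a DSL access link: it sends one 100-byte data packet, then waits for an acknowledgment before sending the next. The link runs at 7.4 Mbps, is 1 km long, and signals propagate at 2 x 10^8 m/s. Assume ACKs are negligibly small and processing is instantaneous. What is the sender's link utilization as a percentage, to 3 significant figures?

t_tx = L/R = 800/7400000 = 0.000108108 s.
t_prop = 1000/200000000 = 5e-06 s; RTT = 1e-05 s.
Cycle = t_tx + RTT = 0.000118108 s.
Utilization = t_tx / cycle = 0.000108108/0.000118108 = 91.5 %.

91.5 %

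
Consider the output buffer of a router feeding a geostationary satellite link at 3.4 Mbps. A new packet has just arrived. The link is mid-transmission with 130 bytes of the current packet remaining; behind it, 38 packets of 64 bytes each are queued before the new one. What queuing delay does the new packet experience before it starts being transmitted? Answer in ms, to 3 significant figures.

Each queued packet: L/R = 512/3400000 = 0.150588 ms.
38 queued → 5.72235 ms.
Plus remaining 1040 bits of current packet: 0.305882 ms.
Queuing delay = 6.03 ms.

6.03 ms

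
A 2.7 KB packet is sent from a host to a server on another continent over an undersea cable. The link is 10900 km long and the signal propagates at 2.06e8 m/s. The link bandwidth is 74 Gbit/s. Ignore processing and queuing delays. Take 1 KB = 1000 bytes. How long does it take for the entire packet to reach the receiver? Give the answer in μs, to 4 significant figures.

L = 21600 bits.
Transmission delay = L/R = 21600 / 74000000000 = 0.291892 μs.
Propagation delay = d/s = 10900000 m / 206000000 m/s = 52912.6 μs.
Total = 52910 μs.

52910 μs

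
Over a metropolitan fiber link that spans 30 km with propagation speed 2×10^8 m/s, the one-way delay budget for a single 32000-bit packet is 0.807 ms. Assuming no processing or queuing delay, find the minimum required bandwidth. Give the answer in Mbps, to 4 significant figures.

Propagation delay = 30000 / 200000000 = 0.15 ms.
Transmission budget = 0.807 − 0.15 = 0.657 ms.
R ≥ L / t_tx = 32000 bits / 0.000657 s = 48.71 Mbps.

48.71 Mbps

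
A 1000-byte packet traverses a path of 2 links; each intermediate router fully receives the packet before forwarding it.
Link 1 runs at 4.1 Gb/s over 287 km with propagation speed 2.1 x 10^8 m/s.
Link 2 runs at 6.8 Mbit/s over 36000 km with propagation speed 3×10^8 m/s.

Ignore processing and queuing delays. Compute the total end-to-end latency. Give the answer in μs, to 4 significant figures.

122500 μs

L = 1000 × 8 = 8000 bits.
Transmission delays (L/R per hop): 1.95122, 1176.47 μs; sum = 1178.42 μs.
Propagation delays (d/s per hop): 1366.67, 120000 μs; sum = 121367 μs.
End-to-end = 122500 μs.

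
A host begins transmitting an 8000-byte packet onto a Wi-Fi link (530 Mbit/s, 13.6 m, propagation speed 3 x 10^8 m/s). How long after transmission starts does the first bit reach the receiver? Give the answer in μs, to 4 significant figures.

0.04533 μs

First bit experiences only propagation delay: d/s = 13.6/300000000 = 0.04533 μs.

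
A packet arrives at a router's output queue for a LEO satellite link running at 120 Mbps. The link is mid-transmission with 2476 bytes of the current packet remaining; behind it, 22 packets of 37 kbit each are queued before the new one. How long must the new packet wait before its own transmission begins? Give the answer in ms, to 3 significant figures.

6.95 ms

Each queued packet: L/R = 37000/120000000 = 0.308333 ms.
22 queued → 6.78333 ms.
Plus remaining 19808 bits of current packet: 0.165067 ms.
Queuing delay = 6.95 ms.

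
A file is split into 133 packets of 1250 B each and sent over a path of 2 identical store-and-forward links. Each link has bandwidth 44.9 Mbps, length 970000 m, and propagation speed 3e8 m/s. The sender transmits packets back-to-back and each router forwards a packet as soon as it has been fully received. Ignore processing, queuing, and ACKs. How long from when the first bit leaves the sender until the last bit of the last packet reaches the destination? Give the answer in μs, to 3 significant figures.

36300 μs

Per-hop transmission t_tx = L/R = 10000/44900000 = 222.717 μs.
Per-hop propagation t_prop = 970000/300000000 = 3233.33 μs.
Pipeline fill: first packet needs 2·t_tx to clear all hops; remaining 132 packets each add one t_tx.
Total = (2+133-1)·t_tx + 2·t_prop = 134·222.717 + 2·3233.33 = 36300 μs.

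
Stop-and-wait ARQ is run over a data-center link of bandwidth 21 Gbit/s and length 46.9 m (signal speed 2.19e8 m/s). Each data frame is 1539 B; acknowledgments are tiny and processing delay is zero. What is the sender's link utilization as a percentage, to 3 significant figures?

57.8 %

t_tx = L/R = 12312/21000000000 = 5.86286e-07 s.
t_prop = 46.9/219000000 = 2.14155e-07 s; RTT = 4.28311e-07 s.
Cycle = t_tx + RTT = 1.0146e-06 s.
Utilization = t_tx / cycle = 5.86286e-07/1.0146e-06 = 57.8 %.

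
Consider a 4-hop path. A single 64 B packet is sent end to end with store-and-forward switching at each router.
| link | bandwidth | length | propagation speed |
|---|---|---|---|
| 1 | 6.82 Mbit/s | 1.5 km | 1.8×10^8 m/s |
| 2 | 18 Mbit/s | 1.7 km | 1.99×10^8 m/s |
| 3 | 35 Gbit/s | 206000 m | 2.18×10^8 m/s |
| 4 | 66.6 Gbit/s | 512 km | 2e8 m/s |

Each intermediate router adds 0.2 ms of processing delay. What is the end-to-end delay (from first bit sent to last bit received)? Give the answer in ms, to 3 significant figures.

L = 64 × 8 = 512 bits.
Transmission delays (L/R per hop): 0.0750733, 0.0284444, 1.46286e-05, 7.68769e-06 ms; sum = 0.10354 ms.
Propagation delays (d/s per hop): 0.00833333, 0.00854271, 0.944954, 2.56 ms; sum = 3.52183 ms.
Processing at 3 router(s): 3 × 0.2 ms = 0.6 ms.
End-to-end = 4.23 ms.

4.23 ms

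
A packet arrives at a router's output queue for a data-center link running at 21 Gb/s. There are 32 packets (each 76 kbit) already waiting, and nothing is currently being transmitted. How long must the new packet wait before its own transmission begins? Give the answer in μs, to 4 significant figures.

115.8 μs

Each queued packet: L/R = 76000/21000000000 = 3.61905 μs.
32 queued → 115.81 μs.
Queuing delay = 115.8 μs.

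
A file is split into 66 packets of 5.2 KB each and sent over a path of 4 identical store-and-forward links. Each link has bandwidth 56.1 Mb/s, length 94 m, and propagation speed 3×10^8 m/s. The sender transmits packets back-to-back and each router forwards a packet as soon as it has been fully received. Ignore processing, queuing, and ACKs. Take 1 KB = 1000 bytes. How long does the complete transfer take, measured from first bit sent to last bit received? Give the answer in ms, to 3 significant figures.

51.2 ms

Per-hop transmission t_tx = L/R = 41600/56100000 = 0.741533 ms.
Per-hop propagation t_prop = 94/300000000 = 0.000313333 ms.
Pipeline fill: first packet needs 4·t_tx to clear all hops; remaining 65 packets each add one t_tx.
Total = (4+66-1)·t_tx + 4·t_prop = 69·0.741533 + 4·0.000313333 = 51.2 ms.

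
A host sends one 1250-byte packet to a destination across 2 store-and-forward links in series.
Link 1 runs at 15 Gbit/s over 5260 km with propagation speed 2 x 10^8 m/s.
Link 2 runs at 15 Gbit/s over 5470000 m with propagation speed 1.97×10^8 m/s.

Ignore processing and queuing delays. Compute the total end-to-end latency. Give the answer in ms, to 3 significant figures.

L = 1250 × 8 = 10000 bits.
Transmission delay per hop = L/R = 10000/15000000000 = 0.000666667 ms; 2 hops → 0.00133333 ms.
Propagation delays (d/s per hop): 26.3, 27.7665 ms; sum = 54.0665 ms.
End-to-end = 54.1 ms.

54.1 ms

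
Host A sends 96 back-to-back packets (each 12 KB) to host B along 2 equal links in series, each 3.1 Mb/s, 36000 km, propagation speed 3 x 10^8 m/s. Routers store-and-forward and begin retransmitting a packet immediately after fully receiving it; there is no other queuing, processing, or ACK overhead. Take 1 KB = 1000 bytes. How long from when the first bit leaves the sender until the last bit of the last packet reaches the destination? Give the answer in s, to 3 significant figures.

Per-hop transmission t_tx = L/R = 96000/3100000 = 0.0309677 s.
Per-hop propagation t_prop = 36000000/300000000 = 0.12 s.
Pipeline fill: first packet needs 2·t_tx to clear all hops; remaining 95 packets each add one t_tx.
Total = (2+96-1)·t_tx + 2·t_prop = 97·0.0309677 + 2·0.12 = 3.24 s.

3.24 s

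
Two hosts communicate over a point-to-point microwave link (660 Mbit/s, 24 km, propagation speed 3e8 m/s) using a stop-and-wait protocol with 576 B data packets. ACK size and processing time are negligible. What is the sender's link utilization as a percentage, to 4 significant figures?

t_tx = L/R = 4608/660000000 = 6.98182e-06 s.
t_prop = 24000/300000000 = 8e-05 s; RTT = 0.00016 s.
Cycle = t_tx + RTT = 0.000166982 s.
Utilization = t_tx / cycle = 6.98182e-06/0.000166982 = 4.181 %.

4.181 %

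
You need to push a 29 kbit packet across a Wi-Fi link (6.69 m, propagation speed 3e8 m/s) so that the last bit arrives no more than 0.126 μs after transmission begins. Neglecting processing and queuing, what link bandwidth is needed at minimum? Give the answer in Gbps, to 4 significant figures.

279.7 Gbps

Propagation delay = 6.69 / 300000000 = 0.0223 μs.
Transmission budget = 0.126 − 0.0223 = 0.1037 μs.
R ≥ L / t_tx = 29000 bits / 1.037e-07 s = 279.7 Gbps.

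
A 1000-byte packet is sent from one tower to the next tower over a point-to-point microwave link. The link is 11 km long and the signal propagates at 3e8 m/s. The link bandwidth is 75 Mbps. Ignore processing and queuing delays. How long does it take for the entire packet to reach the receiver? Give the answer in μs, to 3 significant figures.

143 μs

L = 1000 × 8 = 8000 bits.
Transmission delay = L/R = 8000 / 75000000 = 106.667 μs.
Propagation delay = d/s = 11000 m / 300000000 m/s = 36.6667 μs.
Total = 143 μs.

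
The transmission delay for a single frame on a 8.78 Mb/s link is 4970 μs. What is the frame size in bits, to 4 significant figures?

43640 bits

L = R × t_tx = 8780000 b/s × 0.00497 s = 43636.6 bits.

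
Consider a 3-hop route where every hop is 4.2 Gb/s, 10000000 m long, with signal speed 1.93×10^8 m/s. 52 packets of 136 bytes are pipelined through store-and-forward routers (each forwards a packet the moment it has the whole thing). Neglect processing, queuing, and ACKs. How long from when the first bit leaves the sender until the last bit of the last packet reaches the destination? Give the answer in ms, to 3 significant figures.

155 ms

Per-hop transmission t_tx = L/R = 1088/4200000000 = 0.000259048 ms.
Per-hop propagation t_prop = 10000000/193000000 = 51.8135 ms.
Pipeline fill: first packet needs 3·t_tx to clear all hops; remaining 51 packets each add one t_tx.
Total = (3+52-1)·t_tx + 3·t_prop = 54·0.000259048 + 3·51.8135 = 155 ms.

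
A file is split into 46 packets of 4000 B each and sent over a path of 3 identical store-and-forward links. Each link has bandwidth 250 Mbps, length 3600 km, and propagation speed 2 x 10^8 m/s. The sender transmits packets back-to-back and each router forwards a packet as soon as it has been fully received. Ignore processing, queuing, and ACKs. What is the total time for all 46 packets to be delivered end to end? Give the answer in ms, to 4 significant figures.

60.14 ms

Per-hop transmission t_tx = L/R = 32000/250000000 = 0.128 ms.
Per-hop propagation t_prop = 3600000/200000000 = 18 ms.
Pipeline fill: first packet needs 3·t_tx to clear all hops; remaining 45 packets each add one t_tx.
Total = (3+46-1)·t_tx + 3·t_prop = 48·0.128 + 3·18 = 60.14 ms.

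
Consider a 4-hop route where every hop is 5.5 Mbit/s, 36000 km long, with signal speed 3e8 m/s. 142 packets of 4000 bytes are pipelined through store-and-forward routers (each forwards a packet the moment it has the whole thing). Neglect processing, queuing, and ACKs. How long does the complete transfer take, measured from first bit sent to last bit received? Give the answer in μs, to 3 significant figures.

Per-hop transmission t_tx = L/R = 32000/5500000 = 5818.18 μs.
Per-hop propagation t_prop = 36000000/300000000 = 120000 μs.
Pipeline fill: first packet needs 4·t_tx to clear all hops; remaining 141 packets each add one t_tx.
Total = (4+142-1)·t_tx + 4·t_prop = 145·5818.18 + 4·120000 = 1320000 μs.

1320000 μs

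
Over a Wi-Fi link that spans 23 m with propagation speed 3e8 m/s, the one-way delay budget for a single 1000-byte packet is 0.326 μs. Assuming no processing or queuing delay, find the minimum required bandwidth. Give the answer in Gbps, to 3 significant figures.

32.1 Gbps

L = 8000 bits.
Propagation delay = 23 / 300000000 = 0.0766667 μs.
Transmission budget = 0.326 − 0.0766667 = 0.249333 μs.
R ≥ L / t_tx = 8000 bits / 2.49333e-07 s = 32.1 Gbps.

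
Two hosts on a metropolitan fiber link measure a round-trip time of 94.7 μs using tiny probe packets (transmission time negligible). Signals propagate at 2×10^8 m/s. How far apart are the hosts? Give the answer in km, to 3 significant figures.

One-way propagation = RTT/2 = 47.35 μs.
d = s × t = 200000000 × 4.735e-05 = 9.47 km.

9.47 km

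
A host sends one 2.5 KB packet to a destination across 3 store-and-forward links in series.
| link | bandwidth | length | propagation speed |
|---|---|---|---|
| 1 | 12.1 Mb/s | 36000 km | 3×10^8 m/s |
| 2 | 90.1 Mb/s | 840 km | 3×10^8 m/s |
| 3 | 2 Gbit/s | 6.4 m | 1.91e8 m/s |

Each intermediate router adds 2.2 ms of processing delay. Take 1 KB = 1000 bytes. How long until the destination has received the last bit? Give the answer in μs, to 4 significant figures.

L = 20000 bits.
Transmission delays (L/R per hop): 1652.89, 221.976, 10 μs; sum = 1884.87 μs.
Propagation delays (d/s per hop): 120000, 2800, 0.0335079 μs; sum = 122800 μs.
Processing at 2 router(s): 2 × 2.2 ms = 4400 μs.
End-to-end = 129100 μs.

129100 μs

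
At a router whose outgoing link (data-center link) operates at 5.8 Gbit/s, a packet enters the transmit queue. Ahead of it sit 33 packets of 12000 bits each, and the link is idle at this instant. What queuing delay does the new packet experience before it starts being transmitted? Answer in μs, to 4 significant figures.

68.28 μs

Each queued packet: L/R = 12000/5800000000 = 2.06897 μs.
33 queued → 68.2759 μs.
Queuing delay = 68.28 μs.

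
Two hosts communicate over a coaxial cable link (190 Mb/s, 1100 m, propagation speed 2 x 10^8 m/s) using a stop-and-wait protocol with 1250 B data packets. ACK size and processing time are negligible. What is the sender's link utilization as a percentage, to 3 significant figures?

t_tx = L/R = 10000/190000000 = 5.26316e-05 s.
t_prop = 1100/200000000 = 5.5e-06 s; RTT = 1.1e-05 s.
Cycle = t_tx + RTT = 6.36316e-05 s.
Utilization = t_tx / cycle = 5.26316e-05/6.36316e-05 = 82.7 %.

82.7 %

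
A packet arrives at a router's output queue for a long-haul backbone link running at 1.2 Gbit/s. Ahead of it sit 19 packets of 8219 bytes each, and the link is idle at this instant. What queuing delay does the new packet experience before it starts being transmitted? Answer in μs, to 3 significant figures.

1040 μs

Each queued packet: L/R = 65752/1200000000 = 54.7933 μs.
19 queued → 1041.07 μs.
Queuing delay = 1040 μs.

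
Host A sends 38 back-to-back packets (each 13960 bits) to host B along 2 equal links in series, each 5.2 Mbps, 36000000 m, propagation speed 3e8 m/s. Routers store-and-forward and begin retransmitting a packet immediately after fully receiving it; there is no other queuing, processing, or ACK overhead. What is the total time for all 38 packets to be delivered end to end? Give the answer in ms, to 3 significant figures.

Per-hop transmission t_tx = L/R = 13960/5200000 = 2.68462 ms.
Per-hop propagation t_prop = 36000000/300000000 = 120 ms.
Pipeline fill: first packet needs 2·t_tx to clear all hops; remaining 37 packets each add one t_tx.
Total = (2+38-1)·t_tx + 2·t_prop = 39·2.68462 + 2·120 = 345 ms.

345 ms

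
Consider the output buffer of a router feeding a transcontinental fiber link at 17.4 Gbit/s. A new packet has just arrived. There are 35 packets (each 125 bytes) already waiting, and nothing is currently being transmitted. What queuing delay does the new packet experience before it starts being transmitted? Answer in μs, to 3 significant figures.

Each queued packet: L/R = 1000/17400000000 = 0.0574713 μs.
35 queued → 2.01149 μs.
Queuing delay = 2.01 μs.

2.01 μs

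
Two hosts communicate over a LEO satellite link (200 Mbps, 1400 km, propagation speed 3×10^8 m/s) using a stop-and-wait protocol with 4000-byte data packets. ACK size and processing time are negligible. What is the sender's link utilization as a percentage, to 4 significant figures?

t_tx = L/R = 32000/200000000 = 0.00016 s.
t_prop = 1400000/300000000 = 0.00466667 s; RTT = 0.00933333 s.
Cycle = t_tx + RTT = 0.00949333 s.
Utilization = t_tx / cycle = 0.00016/0.00949333 = 1.685 %.

1.685 %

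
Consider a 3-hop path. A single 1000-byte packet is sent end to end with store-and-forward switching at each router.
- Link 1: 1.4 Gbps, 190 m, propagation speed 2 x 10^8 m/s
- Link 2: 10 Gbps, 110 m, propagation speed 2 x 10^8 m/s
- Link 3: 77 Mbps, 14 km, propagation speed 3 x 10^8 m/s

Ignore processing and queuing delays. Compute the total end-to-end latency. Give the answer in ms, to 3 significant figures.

0.159 ms

L = 1000 × 8 = 8000 bits.
Transmission delays (L/R per hop): 0.00571429, 0.0008, 0.103896 ms; sum = 0.11041 ms.
Propagation delays (d/s per hop): 0.00095, 0.00055, 0.0466667 ms; sum = 0.0481667 ms.
End-to-end = 0.159 ms.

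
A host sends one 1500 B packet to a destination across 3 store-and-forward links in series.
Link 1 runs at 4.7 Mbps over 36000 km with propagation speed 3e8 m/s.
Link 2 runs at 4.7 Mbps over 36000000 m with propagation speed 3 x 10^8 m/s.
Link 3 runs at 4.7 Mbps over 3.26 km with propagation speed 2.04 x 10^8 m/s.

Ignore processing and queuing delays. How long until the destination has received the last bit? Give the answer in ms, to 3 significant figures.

248 ms

L = 1500 × 8 = 12000 bits.
Transmission delay per hop = L/R = 12000/4700000 = 2.55319 ms; 3 hops → 7.65957 ms.
Propagation delays (d/s per hop): 120, 120, 0.0159804 ms; sum = 240.016 ms.
End-to-end = 248 ms.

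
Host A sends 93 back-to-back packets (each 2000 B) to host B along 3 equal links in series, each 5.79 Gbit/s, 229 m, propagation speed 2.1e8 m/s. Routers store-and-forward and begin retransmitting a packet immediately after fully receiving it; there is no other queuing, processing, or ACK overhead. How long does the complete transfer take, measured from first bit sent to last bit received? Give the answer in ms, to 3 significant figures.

0.266 ms

Per-hop transmission t_tx = L/R = 16000/5790000000 = 0.00276339 ms.
Per-hop propagation t_prop = 229/210000000 = 0.00109048 ms.
Pipeline fill: first packet needs 3·t_tx to clear all hops; remaining 92 packets each add one t_tx.
Total = (3+93-1)·t_tx + 3·t_prop = 95·0.00276339 + 3·0.00109048 = 0.266 ms.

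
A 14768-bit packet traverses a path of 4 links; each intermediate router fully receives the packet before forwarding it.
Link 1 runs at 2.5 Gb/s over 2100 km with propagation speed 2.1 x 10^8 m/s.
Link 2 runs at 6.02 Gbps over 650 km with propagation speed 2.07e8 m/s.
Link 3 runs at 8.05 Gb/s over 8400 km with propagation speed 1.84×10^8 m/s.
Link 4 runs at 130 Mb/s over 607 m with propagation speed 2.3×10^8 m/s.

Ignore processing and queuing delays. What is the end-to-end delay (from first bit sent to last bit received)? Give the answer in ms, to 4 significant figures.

58.92 ms

Transmission delays (L/R per hop): 0.0059072, 0.00245316, 0.00183453, 0.1136 ms; sum = 0.123795 ms.
Propagation delays (d/s per hop): 10, 3.1401, 45.6522, 0.00263913 ms; sum = 58.7949 ms.
End-to-end = 58.92 ms.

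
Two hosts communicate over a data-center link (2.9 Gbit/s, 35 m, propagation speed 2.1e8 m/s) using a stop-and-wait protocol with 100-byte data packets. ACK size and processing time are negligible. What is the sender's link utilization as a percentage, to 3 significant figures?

t_tx = L/R = 800/2900000000 = 2.75862e-07 s.
t_prop = 35/210000000 = 1.66667e-07 s; RTT = 3.33333e-07 s.
Cycle = t_tx + RTT = 6.09195e-07 s.
Utilization = t_tx / cycle = 2.75862e-07/6.09195e-07 = 45.3 %.

45.3 %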